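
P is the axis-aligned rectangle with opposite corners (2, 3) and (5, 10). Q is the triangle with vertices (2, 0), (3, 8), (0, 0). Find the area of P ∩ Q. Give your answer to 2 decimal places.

The intersection is the polygon with vertices (2,3), (2,5.333), (3,8), (2.375,3).
By the shoelace formula its area is 2.10.

2.10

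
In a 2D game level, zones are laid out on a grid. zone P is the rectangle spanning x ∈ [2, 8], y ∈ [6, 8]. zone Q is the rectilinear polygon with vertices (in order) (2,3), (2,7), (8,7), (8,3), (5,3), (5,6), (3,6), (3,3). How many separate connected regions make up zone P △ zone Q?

zone P △ zone Q splits into 3 disjoint pieces (area 6, area 3, area 9).

3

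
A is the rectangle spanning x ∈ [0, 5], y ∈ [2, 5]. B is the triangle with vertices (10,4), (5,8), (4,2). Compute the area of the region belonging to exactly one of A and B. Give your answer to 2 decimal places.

|A| = 15, |B| = 17, |A∩B| = 2.0833.
|A △ B| = |A| + |B| − 2·|A∩B| = 15 + 17 − 4.1667 = 27.83.

27.83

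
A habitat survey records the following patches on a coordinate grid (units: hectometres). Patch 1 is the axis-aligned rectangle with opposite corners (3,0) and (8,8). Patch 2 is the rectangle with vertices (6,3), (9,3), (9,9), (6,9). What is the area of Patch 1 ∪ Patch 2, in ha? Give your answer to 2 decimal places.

48.00

By inclusion–exclusion:
Individual areas: |Patch 1| = 40, |Patch 2| = 18.
|Patch 1∩Patch 2|: x∈[6,8], y∈[3,8] → 2·5 = 10.
|Patch 1 ∪ Patch 2| = 58 − 10 = 48.00.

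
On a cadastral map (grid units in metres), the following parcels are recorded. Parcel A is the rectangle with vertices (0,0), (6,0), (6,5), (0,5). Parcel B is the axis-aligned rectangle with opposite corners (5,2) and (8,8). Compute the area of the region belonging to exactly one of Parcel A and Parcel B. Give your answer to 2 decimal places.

42.00

|Parcel A∩Parcel B|: x∈[5,6], y∈[2,5] → 1·3 = 3.
|Parcel A △ Parcel B| = |Parcel A| + |Parcel B| − 2·|Parcel A∩Parcel B| = 30 + 18 − 6 = 42.00.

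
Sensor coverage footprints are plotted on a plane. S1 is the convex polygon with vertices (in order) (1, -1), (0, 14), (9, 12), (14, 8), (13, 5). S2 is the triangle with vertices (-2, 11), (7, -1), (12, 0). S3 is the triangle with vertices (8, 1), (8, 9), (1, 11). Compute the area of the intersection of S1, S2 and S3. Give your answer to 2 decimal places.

The intersection is the polygon with vertices (8,3.143), (8,2.5), (7.222,2.111), (4.667,5.762).
By the shoelace formula its area is 2.99.

2.99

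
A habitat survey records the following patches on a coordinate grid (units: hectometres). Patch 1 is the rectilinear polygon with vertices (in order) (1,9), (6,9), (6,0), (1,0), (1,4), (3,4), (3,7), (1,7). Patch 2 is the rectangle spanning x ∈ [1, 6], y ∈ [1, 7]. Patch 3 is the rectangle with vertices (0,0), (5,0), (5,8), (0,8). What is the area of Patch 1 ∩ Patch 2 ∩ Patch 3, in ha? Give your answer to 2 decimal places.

18.00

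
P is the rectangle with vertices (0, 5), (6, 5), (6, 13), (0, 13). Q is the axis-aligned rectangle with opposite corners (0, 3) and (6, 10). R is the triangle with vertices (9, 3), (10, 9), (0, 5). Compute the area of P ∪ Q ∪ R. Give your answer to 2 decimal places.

By inclusion–exclusion:
Individual areas: |P| = 48, |Q| = 42, |R| = 28.
|P∩Q|: x∈[0,6], y∈[5,10] → 6·5 = 30.
|P∩R| = 7.2.
|Q∩R| = 11.2.
|P∩Q∩R| = 7.2.
|P ∪ Q ∪ R| = 118 − 48.4 + 7.2 = 76.80.

76.80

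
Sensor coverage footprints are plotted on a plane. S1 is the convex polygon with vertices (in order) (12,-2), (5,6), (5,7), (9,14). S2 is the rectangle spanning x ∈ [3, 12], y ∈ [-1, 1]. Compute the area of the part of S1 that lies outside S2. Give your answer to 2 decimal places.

43.25

|S1| = 46, |S1∩S2| = 2.75.
|S1 ∖ S2| = |S1| − |S1∩S2| = 46 − 2.75 = 43.25.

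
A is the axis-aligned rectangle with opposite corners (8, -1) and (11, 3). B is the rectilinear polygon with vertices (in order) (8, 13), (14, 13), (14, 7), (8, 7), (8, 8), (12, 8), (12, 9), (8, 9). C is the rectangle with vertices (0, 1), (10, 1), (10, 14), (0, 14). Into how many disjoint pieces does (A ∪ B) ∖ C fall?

2

(A ∪ B) ∖ C splits into 2 disjoint pieces (area 8, area 22).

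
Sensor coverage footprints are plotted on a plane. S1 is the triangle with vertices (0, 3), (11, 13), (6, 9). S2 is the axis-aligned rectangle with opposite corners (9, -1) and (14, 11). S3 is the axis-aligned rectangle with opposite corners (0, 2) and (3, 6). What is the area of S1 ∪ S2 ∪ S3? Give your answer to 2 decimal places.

By inclusion–exclusion:
Individual areas: |S1| = 3, |S2| = 60, |S3| = 12.
|S1∩S2| = 0.
|S1∩S3| = 0.4091.
|S2∩S3| = 0 (no overlap).
|S1∩S2∩S3| = 0.
|S1 ∪ S2 ∪ S3| = 75 − 0.4091 + 0 = 74.59.

74.59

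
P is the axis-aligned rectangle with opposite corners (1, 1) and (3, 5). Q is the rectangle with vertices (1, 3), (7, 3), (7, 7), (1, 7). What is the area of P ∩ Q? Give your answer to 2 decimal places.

|P∩Q|: x∈[1,3], y∈[3,5] → 2·2 = 4.

4.00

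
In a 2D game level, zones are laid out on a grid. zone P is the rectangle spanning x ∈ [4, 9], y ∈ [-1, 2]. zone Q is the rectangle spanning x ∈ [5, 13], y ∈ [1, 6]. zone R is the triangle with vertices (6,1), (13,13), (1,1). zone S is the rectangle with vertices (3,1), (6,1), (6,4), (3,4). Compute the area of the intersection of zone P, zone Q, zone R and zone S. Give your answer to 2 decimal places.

1.00

The intersection is the polygon with vertices (5,2), (6,2), (6,1), (5,1).
By the shoelace formula its area is 1.00.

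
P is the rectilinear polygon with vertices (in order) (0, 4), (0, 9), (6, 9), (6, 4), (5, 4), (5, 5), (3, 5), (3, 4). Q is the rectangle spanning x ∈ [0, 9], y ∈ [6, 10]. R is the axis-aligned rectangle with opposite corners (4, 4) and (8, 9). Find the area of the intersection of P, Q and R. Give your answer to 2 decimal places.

6.00

The intersection is the polygon with vertices (6,9), (6,6), (4,6), (4,9).
By the shoelace formula its area is 6.00.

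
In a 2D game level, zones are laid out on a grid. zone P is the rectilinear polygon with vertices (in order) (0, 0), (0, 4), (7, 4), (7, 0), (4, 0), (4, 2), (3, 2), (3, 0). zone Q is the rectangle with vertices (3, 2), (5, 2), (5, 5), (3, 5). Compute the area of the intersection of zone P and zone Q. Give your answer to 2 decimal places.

4.00

The intersection is the polygon with vertices (5,4), (5,2), (4,2), (3,2), (3,4).
By the shoelace formula its area is 4.00.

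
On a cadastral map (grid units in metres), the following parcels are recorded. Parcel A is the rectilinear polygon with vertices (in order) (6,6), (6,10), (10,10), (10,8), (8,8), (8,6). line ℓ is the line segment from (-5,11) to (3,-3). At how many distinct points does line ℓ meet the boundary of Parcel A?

0

The segment lies entirely outside Parcel A and never meets its boundary.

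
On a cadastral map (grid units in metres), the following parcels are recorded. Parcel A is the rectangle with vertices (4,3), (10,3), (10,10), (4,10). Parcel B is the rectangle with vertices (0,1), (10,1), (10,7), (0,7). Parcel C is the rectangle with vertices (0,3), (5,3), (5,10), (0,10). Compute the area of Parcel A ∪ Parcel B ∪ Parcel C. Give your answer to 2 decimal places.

By inclusion–exclusion:
Individual areas: |Parcel A| = 42, |Parcel B| = 60, |Parcel C| = 35.
|Parcel A∩Parcel B|: x∈[4,10], y∈[3,7] → 6·4 = 24.
|Parcel A∩Parcel C|: x∈[4,5], y∈[3,10] → 1·7 = 7.
|Parcel B∩Parcel C|: x∈[0,5], y∈[3,7] → 5·4 = 20.
|Parcel A∩Parcel B∩Parcel C| = 4.
|Parcel A ∪ Parcel B ∪ Parcel C| = 137 − 51 + 4 = 90.00.

90.00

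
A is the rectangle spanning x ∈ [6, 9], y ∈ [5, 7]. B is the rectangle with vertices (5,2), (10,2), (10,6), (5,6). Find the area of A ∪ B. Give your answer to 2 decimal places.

23.00

By inclusion–exclusion:
Individual areas: |A| = 6, |B| = 20.
|A∩B|: x∈[6,9], y∈[5,6] → 3·1 = 3.
|A ∪ B| = 26 − 3 = 23.00.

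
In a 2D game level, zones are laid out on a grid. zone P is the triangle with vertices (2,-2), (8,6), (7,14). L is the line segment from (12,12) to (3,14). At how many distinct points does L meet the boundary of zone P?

2

The segment meets the boundary at (6.74,13.169), (7.114,13.086).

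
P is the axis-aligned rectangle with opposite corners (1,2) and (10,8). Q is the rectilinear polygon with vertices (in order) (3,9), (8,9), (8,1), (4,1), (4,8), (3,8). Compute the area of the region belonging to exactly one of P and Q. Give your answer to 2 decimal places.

39.00

|P| = 54, |Q| = 33, |P∩Q| = 24.
|P △ Q| = |P| + |Q| − 2·|P∩Q| = 54 + 33 − 48 = 39.00.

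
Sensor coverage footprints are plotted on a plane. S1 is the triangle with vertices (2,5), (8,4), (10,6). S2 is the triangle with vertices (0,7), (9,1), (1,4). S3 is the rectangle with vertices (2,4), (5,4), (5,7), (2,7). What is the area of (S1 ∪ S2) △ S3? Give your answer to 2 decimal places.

19.87

|S1 ∪ S2| = 17.3363.
|(S1 ∪ S2) ∩ S3| = 3.2321.
|(S1 ∪ S2) △ S3| = 17.3363 + 9 − 6.4642 = 19.87.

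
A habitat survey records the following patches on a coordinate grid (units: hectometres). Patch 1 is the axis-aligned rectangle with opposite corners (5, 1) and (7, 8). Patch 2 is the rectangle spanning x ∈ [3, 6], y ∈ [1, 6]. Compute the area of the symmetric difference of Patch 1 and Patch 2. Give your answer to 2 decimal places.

19.00

|Patch 1∩Patch 2|: x∈[5,6], y∈[1,6] → 1·5 = 5.
|Patch 1 △ Patch 2| = |Patch 1| + |Patch 2| − 2·|Patch 1∩Patch 2| = 14 + 15 − 10 = 19.00.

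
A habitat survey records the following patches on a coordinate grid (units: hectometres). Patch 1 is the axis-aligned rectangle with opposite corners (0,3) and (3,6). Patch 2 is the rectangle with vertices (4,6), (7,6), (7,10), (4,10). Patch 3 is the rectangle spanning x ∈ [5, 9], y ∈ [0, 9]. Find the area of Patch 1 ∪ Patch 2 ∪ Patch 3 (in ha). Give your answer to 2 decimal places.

By inclusion–exclusion:
Individual areas: |Patch 1| = 9, |Patch 2| = 12, |Patch 3| = 36.
|Patch 1∩Patch 2| = 0 (no overlap).
|Patch 1∩Patch 3| = 0 (no overlap).
|Patch 2∩Patch 3|: x∈[5,7], y∈[6,9] → 2·3 = 6.
|Patch 1∩Patch 2∩Patch 3| = 0.
|Patch 1 ∪ Patch 2 ∪ Patch 3| = 57 − 6 + 0 = 51.00.

51.00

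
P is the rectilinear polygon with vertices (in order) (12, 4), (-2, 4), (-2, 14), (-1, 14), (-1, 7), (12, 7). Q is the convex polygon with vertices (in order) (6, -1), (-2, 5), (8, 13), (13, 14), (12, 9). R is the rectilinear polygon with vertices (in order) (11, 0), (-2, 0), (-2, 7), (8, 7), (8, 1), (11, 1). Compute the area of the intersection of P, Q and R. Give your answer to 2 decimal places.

26.83

The intersection is the polygon with vertices (-2,5), (0.5,7), (8,7), (8,4), (-0.667,4).
By the shoelace formula its area is 26.83.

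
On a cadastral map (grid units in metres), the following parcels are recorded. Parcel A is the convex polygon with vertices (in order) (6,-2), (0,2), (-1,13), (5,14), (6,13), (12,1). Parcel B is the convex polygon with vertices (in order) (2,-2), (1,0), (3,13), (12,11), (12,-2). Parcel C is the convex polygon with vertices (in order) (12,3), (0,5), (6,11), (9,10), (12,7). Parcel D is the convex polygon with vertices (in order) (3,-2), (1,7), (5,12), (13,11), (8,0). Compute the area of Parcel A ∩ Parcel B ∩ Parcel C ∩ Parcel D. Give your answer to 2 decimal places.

38.83

The intersection is the polygon with vertices (6,11), (7.2,10.6), (10.143,4.714), (9.549,3.409), (1.725,4.713), (2.091,7.091).
By the shoelace formula its area is 38.83.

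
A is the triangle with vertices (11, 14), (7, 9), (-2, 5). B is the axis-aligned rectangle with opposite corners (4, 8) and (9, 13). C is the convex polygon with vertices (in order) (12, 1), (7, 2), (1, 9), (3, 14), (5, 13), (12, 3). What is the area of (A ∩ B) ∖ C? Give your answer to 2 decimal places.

|A ∩ B| = 8.7981.
|(A ∩ B) ∩ C| = 5.4167.
|(A ∩ B) ∖ C| = 8.7981 − 5.4167 = 3.38.

3.38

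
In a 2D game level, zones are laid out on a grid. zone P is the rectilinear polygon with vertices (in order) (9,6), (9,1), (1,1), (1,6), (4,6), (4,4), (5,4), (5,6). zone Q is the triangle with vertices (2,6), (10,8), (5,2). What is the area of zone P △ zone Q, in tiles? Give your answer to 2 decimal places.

35.67

|zone P| = 38, |zone Q| = 19, |zone P∩zone Q| = 10.6667.
|zone P △ zone Q| = |zone P| + |zone Q| − 2·|zone P∩zone Q| = 38 + 19 − 21.3333 = 35.67.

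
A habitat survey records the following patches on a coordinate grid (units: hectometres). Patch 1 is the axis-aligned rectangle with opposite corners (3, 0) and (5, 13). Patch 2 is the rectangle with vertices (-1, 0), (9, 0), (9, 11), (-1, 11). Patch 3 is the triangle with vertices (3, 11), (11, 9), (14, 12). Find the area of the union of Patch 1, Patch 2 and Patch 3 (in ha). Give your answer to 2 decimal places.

124.32

By inclusion–exclusion:
Individual areas: |Patch 1| = 26, |Patch 2| = 110, |Patch 3| = 15.
|Patch 1∩Patch 2|: x∈[3,5], y∈[0,11] → 2·11 = 22.
|Patch 1∩Patch 3| = 0.6818.
|Patch 2∩Patch 3| = 4.5.
|Patch 1∩Patch 2∩Patch 3| = 0.5.
|Patch 1 ∪ Patch 2 ∪ Patch 3| = 151 − 27.1818 + 0.5 = 124.32.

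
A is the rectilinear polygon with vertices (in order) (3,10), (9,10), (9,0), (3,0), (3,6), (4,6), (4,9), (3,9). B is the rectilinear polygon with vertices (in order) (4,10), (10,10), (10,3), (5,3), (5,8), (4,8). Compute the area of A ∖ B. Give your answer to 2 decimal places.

|A| = 57, |A∩B| = 30.
|A ∖ B| = |A| − |A∩B| = 57 − 30 = 27.00.

27.00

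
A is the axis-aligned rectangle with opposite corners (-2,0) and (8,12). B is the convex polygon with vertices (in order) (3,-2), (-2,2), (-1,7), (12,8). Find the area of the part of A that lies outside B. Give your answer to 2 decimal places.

57.57

|A| = 120, |A∩B| = 62.4265.
|A ∖ B| = |A| − |A∩B| = 120 − 62.4265 = 57.57.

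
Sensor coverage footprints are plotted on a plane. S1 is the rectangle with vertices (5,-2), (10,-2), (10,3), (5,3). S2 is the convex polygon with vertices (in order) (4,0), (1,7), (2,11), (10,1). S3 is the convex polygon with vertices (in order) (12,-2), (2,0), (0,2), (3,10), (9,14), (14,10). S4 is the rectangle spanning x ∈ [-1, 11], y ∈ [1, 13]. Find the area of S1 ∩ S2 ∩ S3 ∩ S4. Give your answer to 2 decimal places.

The intersection is the polygon with vertices (10,1), (5,1), (5,3), (8.4,3).
By the shoelace formula its area is 8.40.

8.40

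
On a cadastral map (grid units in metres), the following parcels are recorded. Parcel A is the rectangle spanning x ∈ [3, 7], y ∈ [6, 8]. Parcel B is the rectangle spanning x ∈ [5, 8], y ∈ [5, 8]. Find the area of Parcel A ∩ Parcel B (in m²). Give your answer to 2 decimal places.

|Parcel A∩Parcel B|: x∈[5,7], y∈[6,8] → 2·2 = 4.

4.00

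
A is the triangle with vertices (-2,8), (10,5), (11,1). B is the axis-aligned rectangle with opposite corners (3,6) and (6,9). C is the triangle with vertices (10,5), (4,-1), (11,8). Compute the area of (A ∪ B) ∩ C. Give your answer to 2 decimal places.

2.49

The region (A ∪ B) ∩ C is the polygon with vertices (10,5), (7.75,2.75), (7.163,3.066), (8.884,5.279).
By the shoelace formula its area is 2.49.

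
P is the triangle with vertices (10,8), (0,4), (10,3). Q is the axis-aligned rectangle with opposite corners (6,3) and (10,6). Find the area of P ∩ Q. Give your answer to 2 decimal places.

The intersection is the polygon with vertices (6,3.4), (6,6), (10,6), (10,3).
By the shoelace formula its area is 11.20.

11.20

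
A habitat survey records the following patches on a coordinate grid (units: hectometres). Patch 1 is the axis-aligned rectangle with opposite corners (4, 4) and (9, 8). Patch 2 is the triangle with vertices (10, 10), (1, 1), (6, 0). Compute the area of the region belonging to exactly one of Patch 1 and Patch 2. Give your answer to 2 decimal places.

27.90

|Patch 1| = 20, |Patch 2| = 27, |Patch 1∩Patch 2| = 9.55.
|Patch 1 △ Patch 2| = |Patch 1| + |Patch 2| − 2·|Patch 1∩Patch 2| = 20 + 27 − 19.1 = 27.90.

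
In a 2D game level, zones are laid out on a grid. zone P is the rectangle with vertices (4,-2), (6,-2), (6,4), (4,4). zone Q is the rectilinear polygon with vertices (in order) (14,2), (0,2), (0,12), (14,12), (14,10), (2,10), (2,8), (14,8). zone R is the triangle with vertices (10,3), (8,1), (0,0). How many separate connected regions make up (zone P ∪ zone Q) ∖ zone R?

2

(zone P ∪ zone Q) ∖ zone R splits into 2 disjoint pieces (area 5.25, area 115.8333).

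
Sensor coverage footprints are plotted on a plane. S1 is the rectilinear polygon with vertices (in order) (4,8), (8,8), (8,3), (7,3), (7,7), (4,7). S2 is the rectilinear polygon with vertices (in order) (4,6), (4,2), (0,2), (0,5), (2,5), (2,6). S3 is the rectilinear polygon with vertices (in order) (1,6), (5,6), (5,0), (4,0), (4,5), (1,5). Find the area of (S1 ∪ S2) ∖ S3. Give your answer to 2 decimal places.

20.00

|S1 ∪ S2| = 22.
|(S1 ∪ S2) ∩ S3| = 2.
|(S1 ∪ S2) ∖ S3| = 22 − 2 = 20.00.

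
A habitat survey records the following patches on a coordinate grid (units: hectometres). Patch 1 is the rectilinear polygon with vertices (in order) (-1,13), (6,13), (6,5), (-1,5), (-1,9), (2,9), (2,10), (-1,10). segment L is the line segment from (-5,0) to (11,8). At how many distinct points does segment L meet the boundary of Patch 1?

The segment meets the boundary at (6,5.5), (5,5).

2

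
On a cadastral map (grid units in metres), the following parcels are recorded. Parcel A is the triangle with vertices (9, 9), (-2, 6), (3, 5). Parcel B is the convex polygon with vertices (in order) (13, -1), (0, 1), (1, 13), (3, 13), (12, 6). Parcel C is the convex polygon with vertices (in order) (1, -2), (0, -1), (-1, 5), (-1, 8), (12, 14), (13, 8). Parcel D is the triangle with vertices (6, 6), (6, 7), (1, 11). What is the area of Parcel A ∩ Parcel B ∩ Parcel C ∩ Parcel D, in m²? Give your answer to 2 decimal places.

The intersection is the polygon with vertices (5.4,6.6), (4.286,7.714), (4.898,7.881), (6,7).
By the shoelace formula its area is 0.92.

0.92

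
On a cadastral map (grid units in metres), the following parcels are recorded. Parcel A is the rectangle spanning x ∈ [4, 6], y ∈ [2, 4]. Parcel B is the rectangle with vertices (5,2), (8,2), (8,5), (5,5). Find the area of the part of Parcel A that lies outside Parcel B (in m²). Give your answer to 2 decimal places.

2.00

|Parcel A∩Parcel B|: x∈[5,6], y∈[2,4] → 1·2 = 2.
|Parcel A| = 4.
|Parcel A ∖ Parcel B| = |Parcel A| − |Parcel A∩Parcel B| = 4 − 2 = 2.00.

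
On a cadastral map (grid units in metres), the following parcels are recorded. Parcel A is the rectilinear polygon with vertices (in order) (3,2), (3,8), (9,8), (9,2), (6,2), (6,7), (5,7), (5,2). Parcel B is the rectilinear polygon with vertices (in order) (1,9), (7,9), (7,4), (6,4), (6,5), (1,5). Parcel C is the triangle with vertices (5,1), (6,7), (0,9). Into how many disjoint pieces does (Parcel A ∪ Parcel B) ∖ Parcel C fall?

(Parcel A ∪ Parcel B) ∖ Parcel C splits into 3 disjoint pieces (area 1.8, area 25.1667, area 1.5125).

3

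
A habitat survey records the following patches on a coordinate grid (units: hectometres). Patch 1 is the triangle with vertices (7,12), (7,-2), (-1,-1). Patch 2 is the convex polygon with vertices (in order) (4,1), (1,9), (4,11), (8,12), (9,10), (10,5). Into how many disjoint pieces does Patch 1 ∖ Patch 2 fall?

2

Patch 1 ∖ Patch 2 splits into 2 disjoint pieces (area 0.0227, area 28.9417).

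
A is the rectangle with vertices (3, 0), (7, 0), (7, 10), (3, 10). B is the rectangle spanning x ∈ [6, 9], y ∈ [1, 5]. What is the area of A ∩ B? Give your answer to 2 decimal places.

4.00

|A∩B|: x∈[6,7], y∈[1,5] → 1·4 = 4.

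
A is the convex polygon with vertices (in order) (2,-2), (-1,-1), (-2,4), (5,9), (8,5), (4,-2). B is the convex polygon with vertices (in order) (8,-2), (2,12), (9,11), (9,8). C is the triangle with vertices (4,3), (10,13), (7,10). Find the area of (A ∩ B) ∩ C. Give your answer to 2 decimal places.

1.29

The region (A ∩ B) ∩ C is the polygon with vertices (6.444,7.074), (5.083,4.806), (4.929,5.167), (6,7.667).
By the shoelace formula its area is 1.29.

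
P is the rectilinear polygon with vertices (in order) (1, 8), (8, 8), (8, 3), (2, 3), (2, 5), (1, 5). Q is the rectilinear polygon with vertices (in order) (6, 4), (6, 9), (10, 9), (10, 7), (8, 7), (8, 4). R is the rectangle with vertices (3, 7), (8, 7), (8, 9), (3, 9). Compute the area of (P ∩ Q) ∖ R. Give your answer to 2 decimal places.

6.00

|P ∩ Q| = 8.
|(P ∩ Q) ∩ R| = 2.
|(P ∩ Q) ∖ R| = 8 − 2 = 6.00.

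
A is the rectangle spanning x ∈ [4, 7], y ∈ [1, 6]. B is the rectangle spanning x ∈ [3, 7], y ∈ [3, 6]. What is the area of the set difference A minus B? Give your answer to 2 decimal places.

|A∩B|: x∈[4,7], y∈[3,6] → 3·3 = 9.
|A| = 15.
|A ∖ B| = |A| − |A∩B| = 15 − 9 = 6.00.

6.00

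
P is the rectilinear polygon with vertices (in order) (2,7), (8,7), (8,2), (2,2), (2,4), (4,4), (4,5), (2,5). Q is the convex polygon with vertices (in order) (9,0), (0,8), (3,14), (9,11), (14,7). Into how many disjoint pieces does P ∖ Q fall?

P ∖ Q splits into 2 disjoint pieces (area 7.3611, area 0.8403).

2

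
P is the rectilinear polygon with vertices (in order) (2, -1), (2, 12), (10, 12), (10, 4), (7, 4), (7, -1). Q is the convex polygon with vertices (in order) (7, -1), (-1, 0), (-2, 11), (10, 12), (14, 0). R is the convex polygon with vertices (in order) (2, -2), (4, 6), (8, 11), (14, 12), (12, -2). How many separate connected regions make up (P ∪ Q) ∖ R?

2

(P ∪ Q) ∖ R splits into 2 disjoint pieces (area 75.341, area 3.3).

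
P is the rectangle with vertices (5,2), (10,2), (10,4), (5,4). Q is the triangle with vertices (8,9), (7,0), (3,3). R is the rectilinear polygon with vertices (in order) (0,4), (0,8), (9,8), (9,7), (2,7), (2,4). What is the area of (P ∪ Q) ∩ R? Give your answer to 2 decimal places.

1.08

The region (P ∪ Q) ∩ R is the polygon with vertices (7.167,8), (7.889,8), (7.778,7), (6.333,7).
By the shoelace formula its area is 1.08.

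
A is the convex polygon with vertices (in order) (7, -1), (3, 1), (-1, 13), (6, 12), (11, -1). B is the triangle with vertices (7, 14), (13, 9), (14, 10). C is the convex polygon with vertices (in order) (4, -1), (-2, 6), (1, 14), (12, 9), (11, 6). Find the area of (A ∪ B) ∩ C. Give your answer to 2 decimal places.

The region (A ∪ B) ∩ C is the polygon with vertices (-0.235,10.706), (0.542,12.78), (5.125,12.125), (6.127,11.669), (9.056,4.056), (5,0), (3,1).
By the shoelace formula its area is 72.98.

72.98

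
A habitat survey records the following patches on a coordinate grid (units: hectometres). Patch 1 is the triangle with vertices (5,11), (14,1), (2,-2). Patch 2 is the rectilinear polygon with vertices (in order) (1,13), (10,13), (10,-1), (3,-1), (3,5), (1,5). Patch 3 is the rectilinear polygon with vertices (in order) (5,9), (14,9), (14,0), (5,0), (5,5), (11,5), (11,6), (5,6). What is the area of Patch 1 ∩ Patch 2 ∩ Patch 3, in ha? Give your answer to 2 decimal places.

34.45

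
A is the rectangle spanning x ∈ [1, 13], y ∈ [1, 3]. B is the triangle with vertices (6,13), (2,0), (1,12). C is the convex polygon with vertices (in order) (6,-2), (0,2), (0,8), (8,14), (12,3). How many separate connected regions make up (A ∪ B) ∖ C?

(A ∪ B) ∖ C splits into 4 disjoint pieces (area 4.4, area 0.0763, area 0.0833, area 8.9108).

4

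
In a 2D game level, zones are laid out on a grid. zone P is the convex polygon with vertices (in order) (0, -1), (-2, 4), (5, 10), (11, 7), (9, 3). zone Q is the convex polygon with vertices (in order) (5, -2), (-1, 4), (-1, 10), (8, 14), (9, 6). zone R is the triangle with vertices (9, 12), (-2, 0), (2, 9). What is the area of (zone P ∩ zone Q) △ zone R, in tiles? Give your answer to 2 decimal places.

|zone P ∩ zone Q| = 59.3734.
|(zone P ∩ zone Q) ∩ zone R| = 16.1529.
|(zone P ∩ zone Q) △ zone R| = 59.3734 + 25.5 − 32.3057 = 52.57.

52.57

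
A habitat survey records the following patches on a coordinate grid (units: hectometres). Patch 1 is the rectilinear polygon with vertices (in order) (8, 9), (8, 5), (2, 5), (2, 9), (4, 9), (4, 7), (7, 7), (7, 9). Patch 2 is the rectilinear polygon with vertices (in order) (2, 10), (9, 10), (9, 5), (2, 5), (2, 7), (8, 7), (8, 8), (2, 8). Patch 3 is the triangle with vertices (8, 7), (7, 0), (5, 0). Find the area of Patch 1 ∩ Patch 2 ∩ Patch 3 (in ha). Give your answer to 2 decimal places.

0.57

The intersection is the polygon with vertices (7.143,5), (8,7), (7.714,5).
By the shoelace formula its area is 0.57.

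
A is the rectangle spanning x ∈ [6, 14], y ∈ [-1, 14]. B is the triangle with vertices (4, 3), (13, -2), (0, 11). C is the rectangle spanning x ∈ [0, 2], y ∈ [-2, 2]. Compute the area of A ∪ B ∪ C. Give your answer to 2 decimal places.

By inclusion–exclusion:
Individual areas: |A| = 120, |B| = 26, |C| = 8.
|A∩B| = 10.4889.
|A∩C| = 0 (no overlap).
|B∩C| = 0.
|A∩B∩C| = 0.
|A ∪ B ∪ C| = 154 − 10.4889 + 0 = 143.51.

143.51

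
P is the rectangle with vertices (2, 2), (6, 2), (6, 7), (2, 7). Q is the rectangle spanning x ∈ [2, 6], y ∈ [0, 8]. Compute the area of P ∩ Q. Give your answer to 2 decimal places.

|P∩Q|: x∈[2,6], y∈[2,7] → 4·5 = 20.

20.00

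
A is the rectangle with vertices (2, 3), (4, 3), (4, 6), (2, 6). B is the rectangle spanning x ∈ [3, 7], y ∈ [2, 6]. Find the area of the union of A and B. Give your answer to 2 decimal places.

19.00

By inclusion–exclusion:
Individual areas: |A| = 6, |B| = 16.
|A∩B|: x∈[3,4], y∈[3,6] → 1·3 = 3.
|A ∪ B| = 22 − 3 = 19.00.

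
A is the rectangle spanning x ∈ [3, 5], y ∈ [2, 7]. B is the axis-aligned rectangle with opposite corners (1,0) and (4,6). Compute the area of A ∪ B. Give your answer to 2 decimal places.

By inclusion–exclusion:
Individual areas: |A| = 10, |B| = 18.
|A∩B|: x∈[3,4], y∈[2,6] → 1·4 = 4.
|A ∪ B| = 28 − 4 = 24.00.

24.00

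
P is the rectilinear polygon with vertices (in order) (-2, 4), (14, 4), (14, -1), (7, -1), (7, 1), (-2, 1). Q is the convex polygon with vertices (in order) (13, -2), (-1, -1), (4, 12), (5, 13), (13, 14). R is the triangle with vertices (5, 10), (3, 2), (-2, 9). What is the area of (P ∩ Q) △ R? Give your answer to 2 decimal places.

73.10

|P ∩ Q| = 49.9615.
|(P ∩ Q) ∩ R| = 1.9286.
|(P ∩ Q) △ R| = 49.9615 + 27 − 3.8571 = 73.10.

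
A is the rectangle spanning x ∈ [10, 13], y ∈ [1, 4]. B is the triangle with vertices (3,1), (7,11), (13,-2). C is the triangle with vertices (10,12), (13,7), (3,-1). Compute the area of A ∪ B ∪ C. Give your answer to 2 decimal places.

By inclusion–exclusion:
Individual areas: |A| = 9, |B| = 56, |C| = 37.
|A∩B| = 2.7692.
|A∩C| = 0.
|B∩C| = 18.021.
|A∩B∩C| = 0.
|A ∪ B ∪ C| = 102 − 20.7902 + 0 = 81.21.

81.21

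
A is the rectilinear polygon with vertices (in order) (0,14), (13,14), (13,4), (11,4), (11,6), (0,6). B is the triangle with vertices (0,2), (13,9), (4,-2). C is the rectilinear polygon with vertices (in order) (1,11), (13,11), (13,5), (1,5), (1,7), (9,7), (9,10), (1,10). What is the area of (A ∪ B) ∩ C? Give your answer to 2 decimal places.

41.64

|A ∪ B| = 143.3247.
|(A ∪ B) ∩ C| = 41.64.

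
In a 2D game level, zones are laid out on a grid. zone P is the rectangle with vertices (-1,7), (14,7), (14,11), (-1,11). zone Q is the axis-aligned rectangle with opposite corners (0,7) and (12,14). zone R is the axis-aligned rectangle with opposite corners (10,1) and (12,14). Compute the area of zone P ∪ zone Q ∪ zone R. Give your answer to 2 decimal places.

108.00

By inclusion–exclusion:
Individual areas: |zone P| = 60, |zone Q| = 84, |zone R| = 26.
|zone P∩zone Q|: x∈[0,12], y∈[7,11] → 12·4 = 48.
|zone P∩zone R|: x∈[10,12], y∈[7,11] → 2·4 = 8.
|zone Q∩zone R|: x∈[10,12], y∈[7,14] → 2·7 = 14.
|zone P∩zone Q∩zone R| = 8.
|zone P ∪ zone Q ∪ zone R| = 170 − 70 + 8 = 108.00.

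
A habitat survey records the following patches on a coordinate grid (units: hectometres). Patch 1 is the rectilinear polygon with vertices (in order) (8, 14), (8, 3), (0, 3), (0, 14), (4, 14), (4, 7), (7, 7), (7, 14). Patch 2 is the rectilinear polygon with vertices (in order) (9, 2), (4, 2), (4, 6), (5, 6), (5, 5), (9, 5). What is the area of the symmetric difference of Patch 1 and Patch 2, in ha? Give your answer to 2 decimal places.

|Patch 1| = 67, |Patch 2| = 16, |Patch 1∩Patch 2| = 9.
|Patch 1 △ Patch 2| = |Patch 1| + |Patch 2| − 2·|Patch 1∩Patch 2| = 67 + 16 − 18 = 65.00.

65.00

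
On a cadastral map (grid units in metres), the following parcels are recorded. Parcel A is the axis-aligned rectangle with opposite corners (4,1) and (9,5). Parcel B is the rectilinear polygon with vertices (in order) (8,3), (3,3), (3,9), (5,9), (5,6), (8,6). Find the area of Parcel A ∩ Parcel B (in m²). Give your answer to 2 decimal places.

8.00

The intersection is the polygon with vertices (4,5), (8,5), (8,3), (4,3).
By the shoelace formula its area is 8.00.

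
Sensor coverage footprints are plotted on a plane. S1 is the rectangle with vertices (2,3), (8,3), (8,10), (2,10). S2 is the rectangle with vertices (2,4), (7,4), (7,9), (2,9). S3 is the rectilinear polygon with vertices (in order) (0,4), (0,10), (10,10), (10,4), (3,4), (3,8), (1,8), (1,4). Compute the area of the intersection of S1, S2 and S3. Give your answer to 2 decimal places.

21.00

The intersection is the polygon with vertices (7,9), (7,4), (3,4), (3,8), (2,8), (2,9).
By the shoelace formula its area is 21.00.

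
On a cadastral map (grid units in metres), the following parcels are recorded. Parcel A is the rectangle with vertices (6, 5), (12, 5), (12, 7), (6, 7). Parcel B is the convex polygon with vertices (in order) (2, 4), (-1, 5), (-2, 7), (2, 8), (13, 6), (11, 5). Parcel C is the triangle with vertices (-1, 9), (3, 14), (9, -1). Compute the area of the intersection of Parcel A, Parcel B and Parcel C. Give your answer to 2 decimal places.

The intersection is the polygon with vertices (6,5), (6,6.5), (6.6,5).
By the shoelace formula its area is 0.45.

0.45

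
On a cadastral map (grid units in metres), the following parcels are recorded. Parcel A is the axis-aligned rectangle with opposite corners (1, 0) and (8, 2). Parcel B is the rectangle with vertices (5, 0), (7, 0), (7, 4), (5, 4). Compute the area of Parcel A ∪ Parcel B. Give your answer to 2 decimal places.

By inclusion–exclusion:
Individual areas: |Parcel A| = 14, |Parcel B| = 8.
|Parcel A∩Parcel B|: x∈[5,7], y∈[0,2] → 2·2 = 4.
|Parcel A ∪ Parcel B| = 22 − 4 = 18.00.

18.00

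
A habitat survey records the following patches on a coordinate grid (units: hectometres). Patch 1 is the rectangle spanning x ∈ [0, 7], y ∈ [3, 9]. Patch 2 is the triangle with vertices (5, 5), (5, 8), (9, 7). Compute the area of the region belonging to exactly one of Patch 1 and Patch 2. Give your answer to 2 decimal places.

39.00

|Patch 1| = 42, |Patch 2| = 6, |Patch 1∩Patch 2| = 4.5.
|Patch 1 △ Patch 2| = |Patch 1| + |Patch 2| − 2·|Patch 1∩Patch 2| = 42 + 6 − 9 = 39.00.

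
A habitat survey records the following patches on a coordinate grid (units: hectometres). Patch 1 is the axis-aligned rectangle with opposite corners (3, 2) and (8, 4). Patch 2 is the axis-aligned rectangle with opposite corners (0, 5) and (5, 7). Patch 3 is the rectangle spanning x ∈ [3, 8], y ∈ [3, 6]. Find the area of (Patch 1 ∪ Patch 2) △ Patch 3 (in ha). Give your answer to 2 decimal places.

|Patch 1 ∪ Patch 2| = 20.
|(Patch 1 ∪ Patch 2) ∩ Patch 3| = 7.
|(Patch 1 ∪ Patch 2) △ Patch 3| = 20 + 15 − 14 = 21.00.

21.00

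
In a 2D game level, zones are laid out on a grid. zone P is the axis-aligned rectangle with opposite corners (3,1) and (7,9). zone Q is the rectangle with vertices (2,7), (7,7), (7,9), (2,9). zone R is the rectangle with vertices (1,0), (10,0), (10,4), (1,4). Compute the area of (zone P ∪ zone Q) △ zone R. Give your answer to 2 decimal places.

|zone P ∪ zone Q| = 34.
|(zone P ∪ zone Q) ∩ zone R| = 12.
|(zone P ∪ zone Q) △ zone R| = 34 + 36 − 24 = 46.00.

46.00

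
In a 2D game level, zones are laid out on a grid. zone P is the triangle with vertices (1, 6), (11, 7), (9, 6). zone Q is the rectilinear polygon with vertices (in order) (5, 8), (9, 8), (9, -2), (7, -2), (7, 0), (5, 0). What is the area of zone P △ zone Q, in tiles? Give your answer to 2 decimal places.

|zone P| = 4, |zone Q| = 36, |zone P∩zone Q| = 2.4.
|zone P △ zone Q| = |zone P| + |zone Q| − 2·|zone P∩zone Q| = 4 + 36 − 4.8 = 35.20.

35.20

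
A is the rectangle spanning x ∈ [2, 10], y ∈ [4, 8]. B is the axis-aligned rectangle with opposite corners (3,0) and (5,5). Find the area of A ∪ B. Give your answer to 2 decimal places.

40.00

By inclusion–exclusion:
Individual areas: |A| = 32, |B| = 10.
|A∩B|: x∈[3,5], y∈[4,5] → 2·1 = 2.
|A ∪ B| = 42 − 2 = 40.00.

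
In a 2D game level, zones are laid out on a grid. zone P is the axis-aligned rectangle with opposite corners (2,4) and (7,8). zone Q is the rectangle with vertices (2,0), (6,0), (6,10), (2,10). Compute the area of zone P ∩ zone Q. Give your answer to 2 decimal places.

|zone P∩zone Q|: x∈[2,6], y∈[4,8] → 4·4 = 16.

16.00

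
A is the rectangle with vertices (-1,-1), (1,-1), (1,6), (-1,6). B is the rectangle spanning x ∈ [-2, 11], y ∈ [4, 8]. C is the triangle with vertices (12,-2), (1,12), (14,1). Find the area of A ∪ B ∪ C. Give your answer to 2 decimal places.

82.99

By inclusion–exclusion:
Individual areas: |A| = 14, |B| = 52, |C| = 30.5.
|A∩B|: x∈[-1,1], y∈[4,6] → 2·2 = 4.
|A∩C| = 0.
|B∩C| = 9.5065.
|A∩B∩C| = 0.
|A ∪ B ∪ C| = 96.5 − 13.5065 + 0 = 82.99.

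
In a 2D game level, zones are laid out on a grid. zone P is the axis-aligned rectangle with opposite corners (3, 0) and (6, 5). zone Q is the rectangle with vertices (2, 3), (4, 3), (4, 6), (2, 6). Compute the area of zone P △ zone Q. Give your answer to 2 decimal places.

17.00

|zone P∩zone Q|: x∈[3,4], y∈[3,5] → 1·2 = 2.
|zone P △ zone Q| = |zone P| + |zone Q| − 2·|zone P∩zone Q| = 15 + 6 − 4 = 17.00.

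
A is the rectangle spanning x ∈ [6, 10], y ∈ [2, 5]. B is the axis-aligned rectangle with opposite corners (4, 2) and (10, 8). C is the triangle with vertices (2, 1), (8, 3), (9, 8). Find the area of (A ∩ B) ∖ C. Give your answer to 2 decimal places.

6.93

|A ∩ B| = 12.
|(A ∩ B) ∩ C| = 5.0667.
|(A ∩ B) ∖ C| = 12 − 5.0667 = 6.93.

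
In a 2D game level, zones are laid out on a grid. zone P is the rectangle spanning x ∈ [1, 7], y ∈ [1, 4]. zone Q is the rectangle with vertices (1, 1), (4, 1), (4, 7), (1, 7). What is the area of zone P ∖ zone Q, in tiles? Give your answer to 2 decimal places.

|zone P∩zone Q|: x∈[1,4], y∈[1,4] → 3·3 = 9.
|zone P| = 18.
|zone P ∖ zone Q| = |zone P| − |zone P∩zone Q| = 18 − 9 = 9.00.

9.00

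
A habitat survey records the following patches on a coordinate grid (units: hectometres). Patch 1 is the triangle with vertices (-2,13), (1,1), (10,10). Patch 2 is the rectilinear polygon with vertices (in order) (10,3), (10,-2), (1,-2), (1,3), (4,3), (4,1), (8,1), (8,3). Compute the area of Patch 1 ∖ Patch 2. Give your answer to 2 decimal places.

65.50

|Patch 1| = 67.5, |Patch 1∩Patch 2| = 2.
|Patch 1 ∖ Patch 2| = |Patch 1| − |Patch 1∩Patch 2| = 67.5 − 2 = 65.50.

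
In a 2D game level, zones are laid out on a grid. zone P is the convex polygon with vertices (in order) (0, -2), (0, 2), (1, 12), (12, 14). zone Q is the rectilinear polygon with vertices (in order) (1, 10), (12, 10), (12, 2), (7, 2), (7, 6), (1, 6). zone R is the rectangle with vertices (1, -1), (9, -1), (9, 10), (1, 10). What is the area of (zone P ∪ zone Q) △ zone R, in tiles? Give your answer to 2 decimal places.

90.67

|zone P ∪ zone Q| = 116.
|(zone P ∪ zone Q) ∩ zone R| = 56.6667.
|(zone P ∪ zone Q) △ zone R| = 116 + 88 − 113.3333 = 90.67.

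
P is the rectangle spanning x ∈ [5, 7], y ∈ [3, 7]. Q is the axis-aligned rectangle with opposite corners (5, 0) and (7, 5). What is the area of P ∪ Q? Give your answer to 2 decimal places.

By inclusion–exclusion:
Individual areas: |P| = 8, |Q| = 10.
|P∩Q|: x∈[5,7], y∈[3,5] → 2·2 = 4.
|P ∪ Q| = 18 − 4 = 14.00.

14.00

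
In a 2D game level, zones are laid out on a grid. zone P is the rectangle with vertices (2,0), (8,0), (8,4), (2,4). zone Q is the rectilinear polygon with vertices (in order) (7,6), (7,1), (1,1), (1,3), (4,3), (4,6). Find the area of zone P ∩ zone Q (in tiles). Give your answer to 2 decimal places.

The intersection is the polygon with vertices (7,4), (7,1), (2,1), (2,3), (4,3), (4,4).
By the shoelace formula its area is 13.00.

13.00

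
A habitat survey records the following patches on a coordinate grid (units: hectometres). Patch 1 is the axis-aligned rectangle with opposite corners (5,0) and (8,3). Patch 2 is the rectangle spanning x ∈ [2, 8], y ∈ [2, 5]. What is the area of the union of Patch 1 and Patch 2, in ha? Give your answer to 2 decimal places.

24.00

By inclusion–exclusion:
Individual areas: |Patch 1| = 9, |Patch 2| = 18.
|Patch 1∩Patch 2|: x∈[5,8], y∈[2,3] → 3·1 = 3.
|Patch 1 ∪ Patch 2| = 27 − 3 = 24.00.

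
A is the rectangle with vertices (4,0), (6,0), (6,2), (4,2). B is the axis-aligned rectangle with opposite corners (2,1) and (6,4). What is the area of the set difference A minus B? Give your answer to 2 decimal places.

2.00

|A∩B|: x∈[4,6], y∈[1,2] → 2·1 = 2.
|A| = 4.
|A ∖ B| = |A| − |A∩B| = 4 − 2 = 2.00.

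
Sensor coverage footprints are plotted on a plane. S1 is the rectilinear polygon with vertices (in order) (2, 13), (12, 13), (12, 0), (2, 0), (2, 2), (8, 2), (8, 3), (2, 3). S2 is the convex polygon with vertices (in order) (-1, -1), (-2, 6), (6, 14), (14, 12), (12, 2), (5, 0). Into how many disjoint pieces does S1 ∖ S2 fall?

S1 ∖ S2 splits into 3 disjoint pieces (area 4.5, area 0.5, area 7).

3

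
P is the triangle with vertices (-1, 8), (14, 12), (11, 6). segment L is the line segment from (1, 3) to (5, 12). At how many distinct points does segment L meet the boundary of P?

The segment meets the boundary at (3.79,9.277), (2.931,7.345).

2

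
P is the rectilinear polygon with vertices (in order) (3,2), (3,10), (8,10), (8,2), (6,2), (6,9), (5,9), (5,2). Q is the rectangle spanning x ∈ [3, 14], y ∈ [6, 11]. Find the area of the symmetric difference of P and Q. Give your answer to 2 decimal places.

|P| = 33, |Q| = 55, |P∩Q| = 17.
|P △ Q| = |P| + |Q| − 2·|P∩Q| = 33 + 55 − 34 = 54.00.

54.00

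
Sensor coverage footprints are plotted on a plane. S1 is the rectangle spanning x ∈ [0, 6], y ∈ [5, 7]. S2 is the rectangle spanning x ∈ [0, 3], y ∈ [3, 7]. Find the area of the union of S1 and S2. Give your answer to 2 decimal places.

By inclusion–exclusion:
Individual areas: |S1| = 12, |S2| = 12.
|S1∩S2|: x∈[0,3], y∈[5,7] → 3·2 = 6.
|S1 ∪ S2| = 24 − 6 = 18.00.

18.00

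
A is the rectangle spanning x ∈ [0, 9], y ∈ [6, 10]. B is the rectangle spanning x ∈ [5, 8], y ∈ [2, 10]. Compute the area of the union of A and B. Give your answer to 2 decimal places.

By inclusion–exclusion:
Individual areas: |A| = 36, |B| = 24.
|A∩B|: x∈[5,8], y∈[6,10] → 3·4 = 12.
|A ∪ B| = 60 − 12 = 48.00.

48.00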